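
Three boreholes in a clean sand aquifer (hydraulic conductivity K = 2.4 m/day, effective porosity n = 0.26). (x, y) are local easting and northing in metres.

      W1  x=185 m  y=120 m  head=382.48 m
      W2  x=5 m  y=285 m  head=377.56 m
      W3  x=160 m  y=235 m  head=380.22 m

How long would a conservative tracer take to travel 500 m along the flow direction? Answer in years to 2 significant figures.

With h = a·x + b·y + c and W1 as origin, the differences give:
  (-180)·a + 165·b = -4.92
  (-25)·a + 115·b = -2.26
Eliminate b (×115 and ×165, subtract): -16575·a = -192.900 → a = ∂h/∂x = +0.01164
Back-substitute: b = ∂h/∂y = -0.01712.
|∇h| = √(0.01164² + -0.01712²) = 0.0207
Seepage velocity v = K·i/n = 2.4 × 0.0207 / 0.26 = 0.1911 m/day.
t = 500 / 0.1911 = 2616 days = 7.16 years.

7.2 years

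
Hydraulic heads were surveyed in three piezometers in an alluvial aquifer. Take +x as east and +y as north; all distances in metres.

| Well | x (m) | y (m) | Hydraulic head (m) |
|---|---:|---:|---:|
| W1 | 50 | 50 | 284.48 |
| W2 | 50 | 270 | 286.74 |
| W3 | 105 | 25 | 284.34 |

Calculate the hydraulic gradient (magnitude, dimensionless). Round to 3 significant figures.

0.0105

Taking W1 as reference: W2−W1 = (0, 220, +2.26); W3−W1 = (55, -25, -0.14).
Determinant of the coordinate differences = 0·(-25) − 55·220 = -12100.
∂h/∂x = [(+2.26)·(-25) − (-0.14)·220] / -12100 = +0.002124
∂h/∂y = [0·(-0.14) − 55·(+2.26)] / -12100 = +0.01027
|∇h| = √(0.002124² + 0.01027²) = 0.01049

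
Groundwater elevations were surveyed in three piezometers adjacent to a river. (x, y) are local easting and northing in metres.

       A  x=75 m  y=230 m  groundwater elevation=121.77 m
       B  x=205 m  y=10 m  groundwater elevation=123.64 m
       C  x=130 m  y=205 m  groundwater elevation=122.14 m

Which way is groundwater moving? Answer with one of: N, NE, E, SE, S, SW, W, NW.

NW

Differences from A: to B (Δx, Δy, Δh) = (130, -220, +1.87); to C = (55, -25, +0.37).
Solve a·Δx + b·Δy = Δh: det = 130·(-25) − 55·(-220) = 8850.
∂h/∂x = [(+1.87)·(-25) − (+0.37)·(-220)] / 8850 = +0.003915
∂h/∂y = [130·(+0.37) − 55·(+1.87)] / 8850 = -0.006186
Flow = −∇h = (-0.003915 east, +0.006186 north), which points northwest.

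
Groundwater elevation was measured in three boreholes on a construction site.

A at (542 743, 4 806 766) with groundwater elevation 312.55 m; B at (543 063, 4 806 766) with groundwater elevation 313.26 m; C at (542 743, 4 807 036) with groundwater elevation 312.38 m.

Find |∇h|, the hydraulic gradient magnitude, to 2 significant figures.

0.0023

∂h/∂x = (313.26 − 312.55) / (543063 − 542743) = +0.002219
∂h/∂y = (312.38 − 312.55) / (4807036 − 4806766) = -0.0006296
|∇h| = √(0.002219² + -0.0006296²) = 0.002307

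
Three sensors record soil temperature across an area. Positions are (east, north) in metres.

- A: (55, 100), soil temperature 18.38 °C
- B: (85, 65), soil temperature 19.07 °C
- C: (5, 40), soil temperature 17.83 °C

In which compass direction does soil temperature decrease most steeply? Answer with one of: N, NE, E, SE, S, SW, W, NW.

W

Differences from A: to B (Δx, Δy, Δh) = (30, -35, +0.69); to C = (-50, -60, -0.55).
Solve a·Δx + b·Δy = ΔT: det = 30·(-60) − (-50)·(-35) = -3550.
∂T/∂x = [(+0.69)·(-60) − (-0.55)·(-35)] / -3550 = +0.01708
∂T/∂y = [30·(-0.55) − (-50)·(+0.69)] / -3550 = -0.005070
Steepest decrease is along −∇f = (-0.01708 E, +0.005070 N) → west.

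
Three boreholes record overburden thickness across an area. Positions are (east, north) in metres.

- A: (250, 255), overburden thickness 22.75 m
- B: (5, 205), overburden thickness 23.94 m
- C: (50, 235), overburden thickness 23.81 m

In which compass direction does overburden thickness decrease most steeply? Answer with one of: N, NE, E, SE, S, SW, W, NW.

SE

With d = a·x + b·y + c and A as origin, the differences give:
  (-245)·a + (-50)·b = +1.19
  (-200)·a + (-20)·b = +1.06
Eliminate b (×(-20) and ×(-50), subtract): -5100·a = 29.200 → a = ∂d/∂x = -0.005725
Back-substitute: b = ∂d/∂y = +0.004255.
Steepest decrease is along −∇f = (+0.005725 E, -0.004255 N) → southeast.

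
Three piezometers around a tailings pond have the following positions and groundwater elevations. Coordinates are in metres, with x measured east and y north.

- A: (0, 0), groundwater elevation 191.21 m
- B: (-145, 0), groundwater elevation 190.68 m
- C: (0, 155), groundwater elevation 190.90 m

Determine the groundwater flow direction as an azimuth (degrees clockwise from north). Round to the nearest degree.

∂h/∂x = (190.68 − 191.21) / (-145 − 0) = +0.003655
∂h/∂y = (190.90 − 191.21) / (155 − 0) = -0.002000
Flow direction (−∇h) has components (-0.003655 E, +0.002000 N).
Azimuth = atan2(E, N) = atan2(-0.003655, +0.002000) = 298.7° ≈ 299°.

299°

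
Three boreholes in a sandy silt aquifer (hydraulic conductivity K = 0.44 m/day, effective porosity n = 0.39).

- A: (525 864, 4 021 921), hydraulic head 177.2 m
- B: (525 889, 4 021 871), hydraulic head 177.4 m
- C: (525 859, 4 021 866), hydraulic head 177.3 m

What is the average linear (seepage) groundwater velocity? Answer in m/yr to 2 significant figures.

1.8 m/yr

Differences from A: to B (Δx, Δy, Δh) = (25, -50, +0.2); to C = (-5, -55, +0.1).
Determinant of the coordinate differences = 25·(-55) − (-5)·(-50) = -1625.
∂h/∂x = [(+0.2)·(-55) − (+0.1)·(-50)] / -1625 = +0.003692
∂h/∂y = [25·(+0.1) − (-5)·(+0.2)] / -1625 = -0.002154
|∇h| = √(0.003692² + -0.002154²) = 0.004274
Seepage velocity v = K·i/n = 0.44 × 0.004274 / 0.39 = 0.004822 m/day = 1.761 m/yr.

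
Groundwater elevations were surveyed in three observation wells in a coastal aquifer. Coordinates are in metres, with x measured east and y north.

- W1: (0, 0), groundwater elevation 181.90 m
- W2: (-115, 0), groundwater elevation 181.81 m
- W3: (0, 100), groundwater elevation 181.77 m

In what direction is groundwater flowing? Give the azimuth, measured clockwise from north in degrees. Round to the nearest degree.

329°

∂h/∂x = (181.81 − 181.90) / (-115 − 0) = +0.0007826
∂h/∂y = (181.77 − 181.90) / (100 − 0) = -0.001300
Flow direction (−∇h) has components (-0.0007826 E, +0.001300 N).
Azimuth = atan2(E, N) = atan2(-0.0007826, +0.001300) = 329.0° ≈ 329°.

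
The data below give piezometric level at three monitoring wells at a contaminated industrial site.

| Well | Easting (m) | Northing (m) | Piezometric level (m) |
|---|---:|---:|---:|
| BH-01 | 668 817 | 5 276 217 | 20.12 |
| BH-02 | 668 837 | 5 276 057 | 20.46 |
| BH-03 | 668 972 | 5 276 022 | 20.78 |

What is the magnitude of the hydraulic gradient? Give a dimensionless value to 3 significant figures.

0.00267

With h = a·x + b·y + c and BH-01 as origin, the differences give:
  20·a + (-160)·b = +0.34
  155·a + (-195)·b = +0.66
Eliminate b (×(-195) and ×(-160), subtract): 20900·a = 39.300 → a = ∂h/∂x = +0.001880
Back-substitute: b = ∂h/∂y = -0.001890.
|∇h| = √(0.001880² + -0.001890²) = 0.002666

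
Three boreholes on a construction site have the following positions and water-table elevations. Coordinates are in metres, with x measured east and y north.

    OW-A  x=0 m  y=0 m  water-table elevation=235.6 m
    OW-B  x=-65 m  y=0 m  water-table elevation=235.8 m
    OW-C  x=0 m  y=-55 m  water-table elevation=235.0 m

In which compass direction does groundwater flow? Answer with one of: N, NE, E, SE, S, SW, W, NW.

S

∂h/∂x = (235.8 − 235.6) / (-65 − 0) = -0.003077
∂h/∂y = (235.0 − 235.6) / (-55 − 0) = +0.01091
Flow = −∇h = (+0.003077 east, -0.01091 north), which points south.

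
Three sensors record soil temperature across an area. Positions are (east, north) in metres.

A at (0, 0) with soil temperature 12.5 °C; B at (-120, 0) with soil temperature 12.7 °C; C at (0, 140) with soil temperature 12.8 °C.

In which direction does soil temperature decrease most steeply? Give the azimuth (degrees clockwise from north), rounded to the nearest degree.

∂T/∂x = (12.7 − 12.5) / (-120 − 0) = -0.001667
∂T/∂y = (12.8 − 12.5) / (140 − 0) = +0.002143
Steepest decrease is along −∇f: components (+0.001667 E, -0.002143 N).
Azimuth = atan2(+0.001667, -0.002143) = 142.1° ≈ 142°.

142°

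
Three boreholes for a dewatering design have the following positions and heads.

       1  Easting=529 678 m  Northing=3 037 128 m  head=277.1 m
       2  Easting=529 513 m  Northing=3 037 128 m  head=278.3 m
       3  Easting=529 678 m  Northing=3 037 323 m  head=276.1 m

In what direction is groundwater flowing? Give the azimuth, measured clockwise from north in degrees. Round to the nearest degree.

055°

∂h/∂x = (278.3 − 277.1) / (529513 − 529678) = -0.007273
∂h/∂y = (276.1 − 277.1) / (3037323 − 3037128) = -0.005128
Flow direction (−∇h) has components (+0.007273 E, +0.005128 N).
Azimuth = atan2(E, N) = atan2(+0.007273, +0.005128) = 54.8° ≈ 055°.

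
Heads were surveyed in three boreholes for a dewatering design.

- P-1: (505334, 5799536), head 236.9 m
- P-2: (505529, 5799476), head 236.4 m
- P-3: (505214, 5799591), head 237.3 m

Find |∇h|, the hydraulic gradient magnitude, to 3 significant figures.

Taking P-1 as reference: P-2−P-1 = (195, -60, -0.5); P-3−P-1 = (-120, 55, +0.4).
Solve a·Δx + b·Δy = Δh: det = 195·55 − (-120)·(-60) = 3525.
∂h/∂x = [(-0.5)·55 − (+0.4)·(-60)] / 3525 = -0.0009929
∂h/∂y = [195·(+0.4) − (-120)·(-0.5)] / 3525 = +0.005106
|∇h| = √(-0.0009929² + 0.005106²) = 0.005202

0.00520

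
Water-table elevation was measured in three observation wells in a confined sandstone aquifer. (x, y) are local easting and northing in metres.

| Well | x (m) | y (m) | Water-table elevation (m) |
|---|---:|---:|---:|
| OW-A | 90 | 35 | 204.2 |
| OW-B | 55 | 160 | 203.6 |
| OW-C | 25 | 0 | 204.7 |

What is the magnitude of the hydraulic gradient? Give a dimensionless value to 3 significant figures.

0.00750

Taking OW-A as reference: OW-B−OW-A = (-35, 125, -0.6); OW-C−OW-A = (-65, -35, +0.5).
Determinant of the coordinate differences = (-35)·(-35) − (-65)·125 = 9350.
∂h/∂x = [(-0.6)·(-35) − (+0.5)·125] / 9350 = -0.004439
∂h/∂y = [(-35)·(+0.5) − (-65)·(-0.6)] / 9350 = -0.006043
|∇h| = √(-0.004439² + -0.006043²) = 0.007498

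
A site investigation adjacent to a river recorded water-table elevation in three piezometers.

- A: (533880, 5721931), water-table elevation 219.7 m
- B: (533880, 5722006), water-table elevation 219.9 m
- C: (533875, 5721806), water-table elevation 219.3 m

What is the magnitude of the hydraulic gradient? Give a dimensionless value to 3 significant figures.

Taking A as reference: B−A = (0, 75, +0.2); C−A = (-5, -125, -0.4).
Solve a·Δx + b·Δy = Δh: det = 0·(-125) − (-5)·75 = 375.
∂h/∂x = [(+0.2)·(-125) − (-0.4)·75] / 375 = +0.01333
∂h/∂y = [0·(-0.4) − (-5)·(+0.2)] / 375 = +0.002667
|∇h| = √(0.01333² + 0.002667²) = 0.01359

0.0136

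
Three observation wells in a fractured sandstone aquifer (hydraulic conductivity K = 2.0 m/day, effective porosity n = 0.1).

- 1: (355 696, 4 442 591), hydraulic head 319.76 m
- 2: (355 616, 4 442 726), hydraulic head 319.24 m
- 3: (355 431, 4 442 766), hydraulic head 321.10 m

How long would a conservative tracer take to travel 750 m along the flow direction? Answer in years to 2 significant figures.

Differences from 1: to 2 (Δx, Δy, Δh) = (-80, 135, -0.52); to 3 = (-265, 175, +1.34).
Determinant of the coordinate differences = (-80)·175 − (-265)·135 = 21775.
∂h/∂x = [(-0.52)·175 − (+1.34)·135] / 21775 = -0.01249
∂h/∂y = [(-80)·(+1.34) − (-265)·(-0.52)] / 21775 = -0.01125
|∇h| = √(-0.01249² + -0.01125²) = 0.01681
Seepage velocity v = K·i/n = 2.0 × 0.01681 / 0.1 = 0.3362 m/day.
t = 750 / 0.3362 = 2231 days = 6.11 years.

6.1 years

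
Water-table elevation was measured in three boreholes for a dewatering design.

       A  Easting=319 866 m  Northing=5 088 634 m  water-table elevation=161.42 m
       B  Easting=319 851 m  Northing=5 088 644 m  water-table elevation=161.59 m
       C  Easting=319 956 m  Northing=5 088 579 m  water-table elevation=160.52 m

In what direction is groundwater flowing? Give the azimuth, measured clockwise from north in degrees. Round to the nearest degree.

Three-point gradient (reference A): Δ to B = (-15, 10, +0.17), Δ to C = (90, -55, -0.90).
∂h/∂x = +0.004667, ∂h/∂y = +0.02400 (det = -75).
Flow direction (−∇h) has components (-0.004667 E, -0.02400 N).
Azimuth = atan2(E, N) = atan2(-0.004667, -0.02400) = 191.0° ≈ 191°.

191°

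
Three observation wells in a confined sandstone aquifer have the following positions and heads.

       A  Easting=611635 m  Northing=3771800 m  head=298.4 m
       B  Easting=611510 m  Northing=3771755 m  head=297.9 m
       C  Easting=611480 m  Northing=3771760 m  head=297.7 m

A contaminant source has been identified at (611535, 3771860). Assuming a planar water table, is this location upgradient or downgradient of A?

downgradient

Taking A as reference: B−A = (-125, -45, -0.5); C−A = (-155, -40, -0.7).
Determinant of the coordinate differences = (-125)·(-40) − (-155)·(-45) = -1975.
∂h/∂x = [(-0.5)·(-40) − (-0.7)·(-45)] / -1975 = +0.005823
∂h/∂y = [(-125)·(-0.7) − (-155)·(-0.5)] / -1975 = -0.005063
Head at (611535, 3771860) = 298.4 + (+0.005823)·(-100) + (-0.005063)·(60) = 297.51 m.
That is lower than the 298.4 m at A, so the point is downgradient.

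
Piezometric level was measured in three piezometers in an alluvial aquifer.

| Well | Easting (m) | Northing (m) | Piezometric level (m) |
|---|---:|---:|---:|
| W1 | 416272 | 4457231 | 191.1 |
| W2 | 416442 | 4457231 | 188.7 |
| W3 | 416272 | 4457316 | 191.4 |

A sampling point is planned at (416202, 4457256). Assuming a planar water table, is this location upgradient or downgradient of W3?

∂h/∂x = (188.7 − 191.1) / (416442 − 416272) = -0.01412
∂h/∂y = (191.4 − 191.1) / (4457316 − 4457231) = +0.003529
Head at (416202, 4457256) = 191.1 + (-0.01412)·(-70) + (+0.003529)·(25) = 192.18 m.
That is higher than the 191.4 m at W3, so the point is upgradient.

upgradient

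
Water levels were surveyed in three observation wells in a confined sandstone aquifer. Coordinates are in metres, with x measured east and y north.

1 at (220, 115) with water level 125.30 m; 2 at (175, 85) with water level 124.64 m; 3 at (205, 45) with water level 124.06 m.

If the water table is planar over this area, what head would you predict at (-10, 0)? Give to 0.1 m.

Differences from 1: to 2 (Δx, Δy, Δh) = (-45, -30, -0.66); to 3 = (-15, -70, -1.24).
Solve a·Δx + b·Δy = Δh: det = (-45)·(-70) − (-15)·(-30) = 2700.
∂h/∂x = [(-0.66)·(-70) − (-1.24)·(-30)] / 2700 = +0.003333
∂h/∂y = [(-45)·(-1.24) − (-15)·(-0.66)] / 2700 = +0.01700
h(-10, 0) = 125.30 + (+0.003333)·(-230) + (+0.01700)·(-115) = 125.30 -0.767 -1.955 = 122.578 m.

122.6 m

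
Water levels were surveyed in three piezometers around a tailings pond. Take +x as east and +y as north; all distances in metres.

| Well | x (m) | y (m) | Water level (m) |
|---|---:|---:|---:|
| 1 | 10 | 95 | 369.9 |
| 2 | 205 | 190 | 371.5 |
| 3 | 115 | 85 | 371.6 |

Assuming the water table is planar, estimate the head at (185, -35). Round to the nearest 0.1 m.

Taking 1 as reference: 2−1 = (195, 95, +1.6); 3−1 = (105, -10, +1.7).
Determinant of the coordinate differences = 195·(-10) − 105·95 = -11925.
∂h/∂x = [(+1.6)·(-10) − (+1.7)·95] / -11925 = +0.01488
∂h/∂y = [195·(+1.7) − 105·(+1.6)] / -11925 = -0.01371
h(185, -35) = 369.9 + (+0.01488)·(175) + (-0.01371)·(-130) = 369.9 +2.605 +1.782 = 374.287 m.

374.3 m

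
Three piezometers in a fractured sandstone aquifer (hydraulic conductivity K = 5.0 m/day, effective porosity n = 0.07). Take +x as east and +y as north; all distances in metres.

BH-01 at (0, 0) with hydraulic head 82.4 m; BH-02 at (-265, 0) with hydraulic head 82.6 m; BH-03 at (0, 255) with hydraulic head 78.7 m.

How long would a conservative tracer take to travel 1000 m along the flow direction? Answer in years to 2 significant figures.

∂h/∂x = (82.6 − 82.4) / (-265 − 0) = -0.0007547
∂h/∂y = (78.7 − 82.4) / (255 − 0) = -0.01451
|∇h| = √(-0.0007547² + -0.01451²) = 0.01453
Seepage velocity v = K·i/n = 5.0 × 0.01453 / 0.07 = 1.038 m/day.
t = 1000 / 1.038 = 963.4 days = 2.64 years.

2.6 years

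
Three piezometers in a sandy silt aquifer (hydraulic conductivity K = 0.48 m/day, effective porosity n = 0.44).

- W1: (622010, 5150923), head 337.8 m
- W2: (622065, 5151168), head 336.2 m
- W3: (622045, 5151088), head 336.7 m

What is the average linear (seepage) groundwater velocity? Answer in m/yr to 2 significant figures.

5.7 m/yr

Taking W1 as reference: W2−W1 = (55, 245, -1.6); W3−W1 = (35, 165, -1.1).
Determinant of the coordinate differences = 55·165 − 35·245 = 500.
∂h/∂x = [(-1.6)·165 − (-1.1)·245] / 500 = +0.01100
∂h/∂y = [55·(-1.1) − 35·(-1.6)] / 500 = -0.009000
|∇h| = √(0.01100² + -0.009000²) = 0.01421
Seepage velocity v = K·i/n = 0.48 × 0.01421 / 0.44 = 0.0155 m/day = 5.661 m/yr.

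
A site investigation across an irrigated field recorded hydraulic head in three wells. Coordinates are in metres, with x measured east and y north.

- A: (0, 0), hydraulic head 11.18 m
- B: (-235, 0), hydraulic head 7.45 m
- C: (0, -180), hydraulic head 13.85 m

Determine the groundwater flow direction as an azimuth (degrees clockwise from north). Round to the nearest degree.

313°

∂h/∂x = (7.45 − 11.18) / (-235 − 0) = +0.01587
∂h/∂y = (13.85 − 11.18) / (-180 − 0) = -0.01483
Flow direction (−∇h) has components (-0.01587 E, +0.01483 N).
Azimuth = atan2(E, N) = atan2(-0.01587, +0.01483) = 313.1° ≈ 313°.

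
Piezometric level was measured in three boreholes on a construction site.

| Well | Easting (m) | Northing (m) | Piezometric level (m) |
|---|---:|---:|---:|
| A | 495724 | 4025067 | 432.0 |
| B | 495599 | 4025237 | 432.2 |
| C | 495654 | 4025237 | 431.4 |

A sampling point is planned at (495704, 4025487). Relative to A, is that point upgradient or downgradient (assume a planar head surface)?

Differences from A: to B (Δx, Δy, Δh) = (-125, 170, +0.2); to C = (-70, 170, -0.6).
Solve a·Δx + b·Δy = Δh: det = (-125)·170 − (-70)·170 = -9350.
∂h/∂x = [(+0.2)·170 − (-0.6)·170] / -9350 = -0.01455
∂h/∂y = [(-125)·(-0.6) − (-70)·(+0.2)] / -9350 = -0.009519
Head at (495704, 4025487) = 432.0 + (-0.01455)·(-20) + (-0.009519)·(420) = 428.29 m.
That is lower than the 432.0 m at A, so the point is downgradient.

downgradient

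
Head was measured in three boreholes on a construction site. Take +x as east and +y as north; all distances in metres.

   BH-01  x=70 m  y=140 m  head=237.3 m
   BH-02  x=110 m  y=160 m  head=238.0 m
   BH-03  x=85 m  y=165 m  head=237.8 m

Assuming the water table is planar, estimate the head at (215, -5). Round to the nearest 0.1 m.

Differences from BH-01: to BH-02 (Δx, Δy, Δh) = (40, 20, +0.7); to BH-03 = (15, 25, +0.5).
Determinant of the coordinate differences = 40·25 − 15·20 = 700.
∂h/∂x = [(+0.7)·25 − (+0.5)·20] / 700 = +0.01071
∂h/∂y = [40·(+0.5) − 15·(+0.7)] / 700 = +0.01357
h(215, -5) = 237.3 + (+0.01071)·(145) + (+0.01357)·(-145) = 237.3 +1.554 -1.968 = 236.886 m.

236.9 m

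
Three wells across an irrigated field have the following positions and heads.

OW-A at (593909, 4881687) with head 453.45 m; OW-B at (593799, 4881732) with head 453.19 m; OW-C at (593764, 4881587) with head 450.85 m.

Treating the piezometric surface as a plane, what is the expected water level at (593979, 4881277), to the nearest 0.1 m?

448.2 m

Differences from OW-A: to OW-B (Δx, Δy, Δh) = (-110, 45, -0.26); to OW-C = (-145, -100, -2.60).
Determinant of the coordinate differences = (-110)·(-100) − (-145)·45 = 17525.
∂h/∂x = [(-0.26)·(-100) − (-2.60)·45] / 17525 = +0.008160
∂h/∂y = [(-110)·(-2.60) − (-145)·(-0.26)] / 17525 = +0.01417
h(593979, 4881277) = 453.45 + (+0.008160)·(70) + (+0.01417)·(-410) = 453.45 +0.571 -5.809 = 448.212 m.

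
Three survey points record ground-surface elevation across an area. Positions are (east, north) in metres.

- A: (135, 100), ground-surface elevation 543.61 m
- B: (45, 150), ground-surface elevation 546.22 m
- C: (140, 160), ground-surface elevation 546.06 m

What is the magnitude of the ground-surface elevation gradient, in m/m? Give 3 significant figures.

Taking A as reference: B−A = (-90, 50, +2.61); C−A = (5, 60, +2.45).
Solve a·Δx + b·Δy = Δz: det = (-90)·60 − 5·50 = -5650.
∂z/∂x = [(+2.61)·60 − (+2.45)·50] / -5650 = -0.006035
∂z/∂y = [(-90)·(+2.45) − 5·(+2.61)] / -5650 = +0.04134
|∇f| = √(-0.006035² + 0.04134²) = 0.04178 m/m

0.0418 m/m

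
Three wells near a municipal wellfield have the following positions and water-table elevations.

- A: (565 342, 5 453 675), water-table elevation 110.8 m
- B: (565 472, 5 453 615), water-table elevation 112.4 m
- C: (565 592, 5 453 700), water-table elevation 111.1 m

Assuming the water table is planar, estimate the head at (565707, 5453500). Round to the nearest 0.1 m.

115.4 m

Differences from A: to B (Δx, Δy, Δh) = (130, -60, +1.6); to C = (250, 25, +0.3).
Determinant of the coordinate differences = 130·25 − 250·(-60) = 18250.
∂h/∂x = [(+1.6)·25 − (+0.3)·(-60)] / 18250 = +0.003178
∂h/∂y = [130·(+0.3) − 250·(+1.6)] / 18250 = -0.01978
h(565707, 5453500) = 110.8 + (+0.003178)·(365) + (-0.01978)·(-175) = 110.8 +1.160 +3.462 = 115.422 m.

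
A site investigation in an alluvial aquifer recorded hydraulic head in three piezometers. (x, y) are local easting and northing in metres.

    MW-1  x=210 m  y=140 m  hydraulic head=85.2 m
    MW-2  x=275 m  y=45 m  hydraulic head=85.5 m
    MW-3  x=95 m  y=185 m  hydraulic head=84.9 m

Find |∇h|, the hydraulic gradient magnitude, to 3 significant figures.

Differences from MW-1: to MW-2 (Δx, Δy, Δh) = (65, -95, +0.3); to MW-3 = (-115, 45, -0.3).
Determinant of the coordinate differences = 65·45 − (-115)·(-95) = -8000.
∂h/∂x = [(+0.3)·45 − (-0.3)·(-95)] / -8000 = +0.001875
∂h/∂y = [65·(-0.3) − (-115)·(+0.3)] / -8000 = -0.001875
|∇h| = √(0.001875² + -0.001875²) = 0.002652

0.00265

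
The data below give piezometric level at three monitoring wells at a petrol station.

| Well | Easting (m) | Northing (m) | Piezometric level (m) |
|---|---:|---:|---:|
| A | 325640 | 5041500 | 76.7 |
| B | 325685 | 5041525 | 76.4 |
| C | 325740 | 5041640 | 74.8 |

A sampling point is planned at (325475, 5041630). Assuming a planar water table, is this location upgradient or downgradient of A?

downgradient

Three-point gradient (reference A): Δ to B = (45, 25, -0.3), Δ to C = (100, 140, -1.9).
∂h/∂x = +0.001447, ∂h/∂y = -0.01461 (det = 3800).
Head at (325475, 5041630) = 76.7 + (+0.001447)·(-165) + (-0.01461)·(130) = 74.56 m.
That is lower than the 76.7 m at A, so the point is downgradient.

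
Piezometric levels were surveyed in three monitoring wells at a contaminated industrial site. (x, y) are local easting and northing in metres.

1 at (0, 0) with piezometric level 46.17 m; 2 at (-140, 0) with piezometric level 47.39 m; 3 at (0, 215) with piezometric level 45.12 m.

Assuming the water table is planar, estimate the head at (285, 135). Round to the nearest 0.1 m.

43.0 m

∂h/∂x = (47.39 − 46.17) / (-140 − 0) = -0.008714
∂h/∂y = (45.12 − 46.17) / (215 − 0) = -0.004884
h(285, 135) = 46.17 + (-0.008714)·(285) + (-0.004884)·(135) = 46.17 -2.484 -0.659 = 43.027 m.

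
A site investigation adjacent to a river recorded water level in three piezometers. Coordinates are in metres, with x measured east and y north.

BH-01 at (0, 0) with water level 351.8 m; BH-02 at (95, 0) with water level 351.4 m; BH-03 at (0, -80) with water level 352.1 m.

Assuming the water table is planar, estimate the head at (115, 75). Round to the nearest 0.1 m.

351.0 m

∂h/∂x = (351.4 − 351.8) / (95 − 0) = -0.004211
∂h/∂y = (352.1 − 351.8) / (-80 − 0) = -0.003750
h(115, 75) = 351.8 + (-0.004211)·(115) + (-0.003750)·(75) = 351.8 -0.484 -0.281 = 351.035 m.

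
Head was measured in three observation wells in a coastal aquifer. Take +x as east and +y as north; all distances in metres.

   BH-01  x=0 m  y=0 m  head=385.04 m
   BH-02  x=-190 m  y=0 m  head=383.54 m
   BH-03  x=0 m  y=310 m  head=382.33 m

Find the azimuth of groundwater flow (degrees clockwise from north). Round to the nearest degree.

∂h/∂x = (383.54 − 385.04) / (-190 − 0) = +0.007895
∂h/∂y = (382.33 − 385.04) / (310 − 0) = -0.008742
Flow direction (−∇h) has components (-0.007895 E, +0.008742 N).
Azimuth = atan2(E, N) = atan2(-0.007895, +0.008742) = 317.9° ≈ 318°.

318°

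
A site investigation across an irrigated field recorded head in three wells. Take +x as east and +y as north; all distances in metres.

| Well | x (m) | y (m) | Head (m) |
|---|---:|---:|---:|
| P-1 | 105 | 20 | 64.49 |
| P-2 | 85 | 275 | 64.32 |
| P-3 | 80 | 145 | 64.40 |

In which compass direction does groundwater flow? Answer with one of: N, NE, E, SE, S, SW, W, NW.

NW

With h = a·x + b·y + c and P-1 as origin, the differences give:
  (-20)·a + 255·b = -0.17
  (-25)·a + 125·b = -0.09
Eliminate b (×125 and ×255, subtract): 3875·a = 1.700 → a = ∂h/∂x = +0.0004387
Back-substitute: b = ∂h/∂y = -0.0006323.
Flow = −∇h = (-0.0004387 east, +0.0006323 north), which points northwest.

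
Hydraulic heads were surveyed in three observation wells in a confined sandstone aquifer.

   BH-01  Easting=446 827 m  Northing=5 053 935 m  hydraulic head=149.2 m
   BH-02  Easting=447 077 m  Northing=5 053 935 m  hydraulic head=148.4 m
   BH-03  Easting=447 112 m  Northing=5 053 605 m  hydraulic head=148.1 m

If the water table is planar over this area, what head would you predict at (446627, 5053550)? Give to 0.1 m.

Three-point gradient (reference BH-01): Δ to BH-02 = (250, 0, -0.8), Δ to BH-03 = (285, -330, -1.1).
∂h/∂x = -0.003200, ∂h/∂y = +0.0005697 (det = -82500).
h(446627, 5053550) = 149.2 + (-0.003200)·(-200) + (+0.0005697)·(-385) = 149.2 +0.640 -0.219 = 149.621 m.

149.6 m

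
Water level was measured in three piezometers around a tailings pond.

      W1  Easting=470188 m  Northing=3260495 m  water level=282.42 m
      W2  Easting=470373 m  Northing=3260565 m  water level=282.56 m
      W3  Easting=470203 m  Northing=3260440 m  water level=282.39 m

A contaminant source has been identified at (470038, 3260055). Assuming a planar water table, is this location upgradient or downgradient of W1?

downgradient

With h = a·x + b·y + c and W1 as origin, the differences give:
  185·a + 70·b = +0.14
  15·a + (-55)·b = -0.03
Eliminate b (×(-55) and ×70, subtract): -11225·a = -5.600 → a = ∂h/∂x = +0.0004989
Back-substitute: b = ∂h/∂y = +0.0006815.
Head at (470038, 3260055) = 282.42 + (+0.0004989)·(-150) + (+0.0006815)·(-440) = 282.05 m.
That is lower than the 282.42 m at W1, so the point is downgradient.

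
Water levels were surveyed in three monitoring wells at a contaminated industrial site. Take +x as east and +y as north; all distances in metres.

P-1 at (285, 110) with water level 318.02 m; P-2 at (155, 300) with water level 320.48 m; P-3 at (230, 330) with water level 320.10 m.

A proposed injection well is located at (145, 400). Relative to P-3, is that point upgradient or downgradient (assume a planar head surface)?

Differences from P-1: to P-2 (Δx, Δy, Δh) = (-130, 190, +2.46); to P-3 = (-55, 220, +2.08).
Determinant of the coordinate differences = (-130)·220 − (-55)·190 = -18150.
∂h/∂x = [(+2.46)·220 − (+2.08)·190] / -18150 = -0.008044
∂h/∂y = [(-130)·(+2.08) − (-55)·(+2.46)] / -18150 = +0.007444
Head at (145, 400) = 318.02 + (-0.008044)·(-140) + (+0.007444)·(290) = 321.30 m.
That is higher than the 320.10 m at P-3, so the point is upgradient.

upgradient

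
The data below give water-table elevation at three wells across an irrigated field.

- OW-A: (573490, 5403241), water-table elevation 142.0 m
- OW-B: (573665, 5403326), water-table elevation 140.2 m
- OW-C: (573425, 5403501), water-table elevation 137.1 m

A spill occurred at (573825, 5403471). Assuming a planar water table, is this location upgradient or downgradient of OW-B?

Three-point gradient (reference OW-A): Δ to OW-B = (175, 85, -1.8), Δ to OW-C = (-65, 260, -4.9).
∂h/∂x = -0.001009, ∂h/∂y = -0.01910 (det = 51025).
Head at (573825, 5403471) = 142.0 + (-0.001009)·(335) + (-0.01910)·(230) = 137.27 m.
That is lower than the 140.2 m at OW-B, so the point is downgradient.

downgradient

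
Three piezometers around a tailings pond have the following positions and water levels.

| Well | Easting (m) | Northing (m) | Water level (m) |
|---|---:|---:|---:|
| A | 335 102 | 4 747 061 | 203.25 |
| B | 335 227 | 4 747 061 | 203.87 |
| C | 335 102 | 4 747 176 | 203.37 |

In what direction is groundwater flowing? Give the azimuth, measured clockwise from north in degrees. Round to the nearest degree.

∂h/∂x = (203.87 − 203.25) / (335227 − 335102) = +0.004960
∂h/∂y = (203.37 − 203.25) / (4747176 − 4747061) = +0.001043
Flow direction (−∇h) has components (-0.004960 E, -0.001043 N).
Azimuth = atan2(E, N) = atan2(-0.004960, -0.001043) = 258.1° ≈ 258°.

258°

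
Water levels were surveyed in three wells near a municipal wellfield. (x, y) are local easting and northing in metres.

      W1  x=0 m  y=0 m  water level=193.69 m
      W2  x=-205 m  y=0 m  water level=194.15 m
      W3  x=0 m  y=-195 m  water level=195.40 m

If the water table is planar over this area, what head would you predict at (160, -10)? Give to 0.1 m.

193.4 m

∂h/∂x = (194.15 − 193.69) / (-205 − 0) = -0.002244
∂h/∂y = (195.40 − 193.69) / (-195 − 0) = -0.008769
h(160, -10) = 193.69 + (-0.002244)·(160) + (-0.008769)·(-10) = 193.69 -0.359 +0.088 = 193.419 m.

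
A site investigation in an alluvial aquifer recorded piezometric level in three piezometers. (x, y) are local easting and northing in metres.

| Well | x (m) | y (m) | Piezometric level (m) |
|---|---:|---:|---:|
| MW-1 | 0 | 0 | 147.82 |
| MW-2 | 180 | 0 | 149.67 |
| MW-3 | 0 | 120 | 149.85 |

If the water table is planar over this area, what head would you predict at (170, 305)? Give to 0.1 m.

154.7 m

∂h/∂x = (149.67 − 147.82) / (180 − 0) = +0.01028
∂h/∂y = (149.85 − 147.82) / (120 − 0) = +0.01692
h(170, 305) = 147.82 + (+0.01028)·(170) + (+0.01692)·(305) = 147.82 +1.747 +5.160 = 154.727 m.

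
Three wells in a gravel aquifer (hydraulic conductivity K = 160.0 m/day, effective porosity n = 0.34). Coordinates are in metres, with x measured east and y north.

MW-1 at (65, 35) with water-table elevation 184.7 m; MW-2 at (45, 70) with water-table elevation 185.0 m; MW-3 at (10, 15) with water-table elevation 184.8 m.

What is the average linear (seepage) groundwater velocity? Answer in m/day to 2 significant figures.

3.5 m/day

With h = a·x + b·y + c and MW-1 as origin, the differences give:
  (-20)·a + 35·b = +0.3
  (-55)·a + (-20)·b = +0.1
Eliminate b (×(-20) and ×35, subtract): 2325·a = -9.50 → a = ∂h/∂x = -0.004086
Back-substitute: b = ∂h/∂y = +0.006237.
|∇h| = √(-0.004086² + 0.006237²) = 0.007456
Seepage velocity v = K·i/n = 160.0 × 0.007456 / 0.34 = 3.509 m/day.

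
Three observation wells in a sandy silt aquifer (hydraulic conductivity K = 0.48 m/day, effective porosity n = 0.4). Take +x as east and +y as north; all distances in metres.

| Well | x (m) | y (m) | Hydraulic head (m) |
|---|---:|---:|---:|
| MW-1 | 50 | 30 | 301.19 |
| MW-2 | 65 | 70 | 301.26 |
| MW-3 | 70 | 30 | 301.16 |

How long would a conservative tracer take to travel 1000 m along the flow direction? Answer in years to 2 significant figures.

With h = a·x + b·y + c and MW-1 as origin, the differences give:
  15·a + 40·b = +0.07
  20·a + 0·b = -0.03
Eliminate b (×0 and ×40, subtract): -800·a = 1.200 → a = ∂h/∂x = -0.001500
Back-substitute: b = ∂h/∂y = +0.002312.
|∇h| = √(-0.001500² + 0.002312²) = 0.002756
Seepage velocity v = K·i/n = 0.48 × 0.002756 / 0.4 = 0.003307 m/day.
t = 1000 / 0.003307 = 3.024e+05 days = 828 years.

830 years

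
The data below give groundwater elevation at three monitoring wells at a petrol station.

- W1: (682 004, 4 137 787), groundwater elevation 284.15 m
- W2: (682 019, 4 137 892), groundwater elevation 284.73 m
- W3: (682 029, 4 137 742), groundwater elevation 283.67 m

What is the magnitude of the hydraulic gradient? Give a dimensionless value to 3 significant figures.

Differences from W1: to W2 (Δx, Δy, Δh) = (15, 105, +0.58); to W3 = (25, -45, -0.48).
Solve a·Δx + b·Δy = Δh: det = 15·(-45) − 25·105 = -3300.
∂h/∂x = [(+0.58)·(-45) − (-0.48)·105] / -3300 = -0.007364
∂h/∂y = [15·(-0.48) − 25·(+0.58)] / -3300 = +0.006576
|∇h| = √(-0.007364² + 0.006576²) = 0.009873

0.00987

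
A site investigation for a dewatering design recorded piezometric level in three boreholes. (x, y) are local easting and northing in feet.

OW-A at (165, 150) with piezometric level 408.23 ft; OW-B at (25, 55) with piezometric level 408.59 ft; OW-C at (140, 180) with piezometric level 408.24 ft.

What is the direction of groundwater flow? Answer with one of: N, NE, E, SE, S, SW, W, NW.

Taking OW-A as reference: OW-B−OW-A = (-140, -95, +0.36); OW-C−OW-A = (-25, 30, +0.01).
Solve a·Δx + b·Δy = Δh: det = (-140)·30 − (-25)·(-95) = -6575.
∂h/∂x = [(+0.36)·30 − (+0.01)·(-95)] / -6575 = -0.001787
∂h/∂y = [(-140)·(+0.01) − (-25)·(+0.36)] / -6575 = -0.001156
Flow = −∇h = (+0.001787 east, +0.001156 north), which points northeast.

NE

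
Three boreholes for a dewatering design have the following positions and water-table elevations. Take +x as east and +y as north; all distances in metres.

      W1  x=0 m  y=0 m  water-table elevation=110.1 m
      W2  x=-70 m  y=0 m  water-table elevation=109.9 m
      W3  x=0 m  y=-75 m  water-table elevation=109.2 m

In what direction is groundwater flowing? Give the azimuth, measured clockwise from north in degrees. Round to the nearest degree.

∂h/∂x = (109.9 − 110.1) / (-70 − 0) = +0.002857
∂h/∂y = (109.2 − 110.1) / (-75 − 0) = +0.01200
Flow direction (−∇h) has components (-0.002857 E, -0.01200 N).
Azimuth = atan2(E, N) = atan2(-0.002857, -0.01200) = 193.4° ≈ 193°.

193°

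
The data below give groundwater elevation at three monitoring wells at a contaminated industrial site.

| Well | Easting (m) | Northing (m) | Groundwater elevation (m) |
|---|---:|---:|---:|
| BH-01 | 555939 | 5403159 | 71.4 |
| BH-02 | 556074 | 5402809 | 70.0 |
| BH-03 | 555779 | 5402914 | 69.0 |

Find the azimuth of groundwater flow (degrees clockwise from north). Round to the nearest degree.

222°

With h = a·x + b·y + c and BH-01 as origin, the differences give:
  135·a + (-350)·b = -1.4
  (-160)·a + (-245)·b = -2.4
Eliminate b (×(-245) and ×(-350), subtract): -89075·a = -497.00 → a = ∂h/∂x = +0.005580
Back-substitute: b = ∂h/∂y = +0.006152.
Flow direction (−∇h) has components (-0.005580 E, -0.006152 N).
Azimuth = atan2(E, N) = atan2(-0.005580, -0.006152) = 222.2° ≈ 222°.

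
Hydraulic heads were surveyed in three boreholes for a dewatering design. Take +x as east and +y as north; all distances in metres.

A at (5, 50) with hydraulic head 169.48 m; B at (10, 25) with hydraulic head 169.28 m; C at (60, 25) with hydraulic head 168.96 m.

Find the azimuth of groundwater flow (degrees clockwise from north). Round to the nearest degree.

136°

Three-point gradient (reference A): Δ to B = (5, -25, -0.20), Δ to C = (55, -25, -0.52).
∂h/∂x = -0.006400, ∂h/∂y = +0.006720 (det = 1250).
Flow direction (−∇h) has components (+0.006400 E, -0.006720 N).
Azimuth = atan2(E, N) = atan2(+0.006400, -0.006720) = 136.4° ≈ 136°.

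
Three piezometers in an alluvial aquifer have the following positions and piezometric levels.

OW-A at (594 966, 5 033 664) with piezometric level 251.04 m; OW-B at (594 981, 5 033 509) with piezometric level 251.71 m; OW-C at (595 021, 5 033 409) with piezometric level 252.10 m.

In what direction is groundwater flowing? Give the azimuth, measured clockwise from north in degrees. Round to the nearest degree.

017°

With h = a·x + b·y + c and OW-A as origin, the differences give:
  15·a + (-155)·b = +0.67
  55·a + (-255)·b = +1.06
Eliminate b (×(-255) and ×(-155), subtract): 4700·a = -6.550 → a = ∂h/∂x = -0.001394
Back-substitute: b = ∂h/∂y = -0.004457.
Flow direction (−∇h) has components (+0.001394 E, +0.004457 N).
Azimuth = atan2(E, N) = atan2(+0.001394, +0.004457) = 17.4° ≈ 017°.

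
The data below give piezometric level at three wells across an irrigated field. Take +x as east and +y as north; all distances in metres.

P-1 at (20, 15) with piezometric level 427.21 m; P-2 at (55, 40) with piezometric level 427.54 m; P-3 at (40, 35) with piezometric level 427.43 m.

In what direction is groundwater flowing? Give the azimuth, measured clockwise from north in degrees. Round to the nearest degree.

Differences from P-1: to P-2 (Δx, Δy, Δh) = (35, 25, +0.33); to P-3 = (20, 20, +0.22).
Determinant of the coordinate differences = 35·20 − 20·25 = 200.
∂h/∂x = [(+0.33)·20 − (+0.22)·25] / 200 = +0.005500
∂h/∂y = [35·(+0.22) − 20·(+0.33)] / 200 = +0.005500
Flow direction (−∇h) has components (-0.005500 E, -0.005500 N).
Azimuth = atan2(E, N) = atan2(-0.005500, -0.005500) = 225.0° ≈ 225°.

225°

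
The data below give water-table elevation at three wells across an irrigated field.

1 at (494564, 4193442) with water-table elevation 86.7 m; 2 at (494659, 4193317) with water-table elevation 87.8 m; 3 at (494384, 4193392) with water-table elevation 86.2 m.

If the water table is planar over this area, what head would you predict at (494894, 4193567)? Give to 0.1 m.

Taking 1 as reference: 2−1 = (95, -125, +1.1); 3−1 = (-180, -50, -0.5).
Solve a·Δx + b·Δy = Δh: det = 95·(-50) − (-180)·(-125) = -27250.
∂h/∂x = [(+1.1)·(-50) − (-0.5)·(-125)] / -27250 = +0.004312
∂h/∂y = [95·(-0.5) − (-180)·(+1.1)] / -27250 = -0.005523
h(494894, 4193567) = 86.7 + (+0.004312)·(330) + (-0.005523)·(125) = 86.7 +1.423 -0.690 = 87.433 m.

87.4 m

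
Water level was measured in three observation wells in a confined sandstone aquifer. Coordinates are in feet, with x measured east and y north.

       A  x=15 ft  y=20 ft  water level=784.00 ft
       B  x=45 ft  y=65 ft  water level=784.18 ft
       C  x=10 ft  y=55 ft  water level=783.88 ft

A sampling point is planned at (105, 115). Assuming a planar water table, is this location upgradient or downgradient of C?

Three-point gradient (reference A): Δ to B = (30, 45, +0.18), Δ to C = (-5, 35, -0.12).
∂h/∂x = +0.009176, ∂h/∂y = -0.002118 (det = 1275).
Head at (105, 115) = 784.00 + (+0.009176)·(90) + (-0.002118)·(95) = 784.62 ft.
That is higher than the 783.88 ft at C, so the point is upgradient.

upgradient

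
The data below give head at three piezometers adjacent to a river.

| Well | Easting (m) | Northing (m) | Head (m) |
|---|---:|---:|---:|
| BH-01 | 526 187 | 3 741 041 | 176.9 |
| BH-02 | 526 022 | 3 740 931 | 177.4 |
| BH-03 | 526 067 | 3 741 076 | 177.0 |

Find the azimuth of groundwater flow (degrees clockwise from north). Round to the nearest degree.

Taking BH-01 as reference: BH-02−BH-01 = (-165, -110, +0.5); BH-03−BH-01 = (-120, 35, +0.1).
Determinant of the coordinate differences = (-165)·35 − (-120)·(-110) = -18975.
∂h/∂x = [(+0.5)·35 − (+0.1)·(-110)] / -18975 = -0.001502
∂h/∂y = [(-165)·(+0.1) − (-120)·(+0.5)] / -18975 = -0.002292
Flow direction (−∇h) has components (+0.001502 E, +0.002292 N).
Azimuth = atan2(E, N) = atan2(+0.001502, +0.002292) = 33.2° ≈ 033°.

033°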